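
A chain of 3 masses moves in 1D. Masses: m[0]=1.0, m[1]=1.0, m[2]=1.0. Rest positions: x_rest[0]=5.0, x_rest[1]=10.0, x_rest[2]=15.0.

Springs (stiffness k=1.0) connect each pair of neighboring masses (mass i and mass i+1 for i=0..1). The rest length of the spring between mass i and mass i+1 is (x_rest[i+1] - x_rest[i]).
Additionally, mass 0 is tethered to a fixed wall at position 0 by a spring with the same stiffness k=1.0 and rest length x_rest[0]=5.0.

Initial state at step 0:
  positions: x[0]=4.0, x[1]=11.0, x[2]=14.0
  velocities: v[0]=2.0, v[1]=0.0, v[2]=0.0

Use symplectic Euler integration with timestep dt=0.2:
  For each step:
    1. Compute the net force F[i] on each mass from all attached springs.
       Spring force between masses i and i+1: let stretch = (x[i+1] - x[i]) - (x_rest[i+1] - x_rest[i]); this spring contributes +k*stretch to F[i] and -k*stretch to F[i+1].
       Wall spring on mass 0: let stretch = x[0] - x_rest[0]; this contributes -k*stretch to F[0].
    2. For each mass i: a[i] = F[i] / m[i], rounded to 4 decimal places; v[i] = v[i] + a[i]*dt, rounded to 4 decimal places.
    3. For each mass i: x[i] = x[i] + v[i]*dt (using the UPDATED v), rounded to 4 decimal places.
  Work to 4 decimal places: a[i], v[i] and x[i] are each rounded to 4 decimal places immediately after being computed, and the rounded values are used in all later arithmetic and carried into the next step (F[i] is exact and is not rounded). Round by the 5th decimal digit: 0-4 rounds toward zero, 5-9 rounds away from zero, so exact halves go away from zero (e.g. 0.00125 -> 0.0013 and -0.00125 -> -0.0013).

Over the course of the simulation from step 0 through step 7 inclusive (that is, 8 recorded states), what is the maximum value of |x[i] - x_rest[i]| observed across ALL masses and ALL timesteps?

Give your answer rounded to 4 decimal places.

Step 0: x=[4.0000 11.0000 14.0000] v=[2.0000 0.0000 0.0000]
Step 1: x=[4.5200 10.8400 14.0800] v=[2.6000 -0.8000 0.4000]
Step 2: x=[5.1120 10.5568 14.2304] v=[2.9600 -1.4160 0.7520]
Step 3: x=[5.7173 10.2028 14.4339] v=[3.0266 -1.7702 1.0173]
Step 4: x=[6.2733 9.8386 14.6681] v=[2.7802 -1.8211 1.1711]
Step 5: x=[6.7210 9.5249 14.9091] v=[2.2386 -1.5683 1.2052]
Step 6: x=[7.0120 9.3145 15.1348] v=[1.4552 -1.0522 1.1284]
Step 7: x=[7.1147 9.2448 15.3277] v=[0.5133 -0.3486 0.9643]
Max displacement = 2.1147

Answer: 2.1147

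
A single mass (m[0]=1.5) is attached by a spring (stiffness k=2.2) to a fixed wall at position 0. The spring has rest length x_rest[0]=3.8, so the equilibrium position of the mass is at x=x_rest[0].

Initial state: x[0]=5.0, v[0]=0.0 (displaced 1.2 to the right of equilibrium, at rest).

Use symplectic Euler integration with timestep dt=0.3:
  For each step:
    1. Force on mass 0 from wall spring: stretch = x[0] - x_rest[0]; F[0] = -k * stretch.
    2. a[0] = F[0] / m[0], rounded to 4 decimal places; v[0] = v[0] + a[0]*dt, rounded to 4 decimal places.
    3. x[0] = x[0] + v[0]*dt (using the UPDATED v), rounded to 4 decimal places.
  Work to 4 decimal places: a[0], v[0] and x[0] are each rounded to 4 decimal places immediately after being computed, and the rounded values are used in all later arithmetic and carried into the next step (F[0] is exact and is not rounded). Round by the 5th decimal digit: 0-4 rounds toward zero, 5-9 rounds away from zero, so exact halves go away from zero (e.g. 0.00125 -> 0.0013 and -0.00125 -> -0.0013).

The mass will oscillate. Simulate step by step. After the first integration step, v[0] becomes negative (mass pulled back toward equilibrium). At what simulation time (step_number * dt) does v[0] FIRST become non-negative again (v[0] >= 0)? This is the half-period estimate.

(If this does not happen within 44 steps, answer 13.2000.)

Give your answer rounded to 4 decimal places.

Step 0: x=[5.0000] v=[0.0000]
Step 1: x=[4.8416] v=[-0.5280]
Step 2: x=[4.5457] v=[-0.9863]
Step 3: x=[4.1514] v=[-1.3144]
Step 4: x=[3.7107] v=[-1.4690]
Step 5: x=[3.2818] v=[-1.4297]
Step 6: x=[2.9213] v=[-1.2017]
Step 7: x=[2.6768] v=[-0.8151]
Step 8: x=[2.5805] v=[-0.3209]
Step 9: x=[2.6452] v=[0.2157]
First v>=0 after going negative at step 9, time=2.7000

Answer: 2.7000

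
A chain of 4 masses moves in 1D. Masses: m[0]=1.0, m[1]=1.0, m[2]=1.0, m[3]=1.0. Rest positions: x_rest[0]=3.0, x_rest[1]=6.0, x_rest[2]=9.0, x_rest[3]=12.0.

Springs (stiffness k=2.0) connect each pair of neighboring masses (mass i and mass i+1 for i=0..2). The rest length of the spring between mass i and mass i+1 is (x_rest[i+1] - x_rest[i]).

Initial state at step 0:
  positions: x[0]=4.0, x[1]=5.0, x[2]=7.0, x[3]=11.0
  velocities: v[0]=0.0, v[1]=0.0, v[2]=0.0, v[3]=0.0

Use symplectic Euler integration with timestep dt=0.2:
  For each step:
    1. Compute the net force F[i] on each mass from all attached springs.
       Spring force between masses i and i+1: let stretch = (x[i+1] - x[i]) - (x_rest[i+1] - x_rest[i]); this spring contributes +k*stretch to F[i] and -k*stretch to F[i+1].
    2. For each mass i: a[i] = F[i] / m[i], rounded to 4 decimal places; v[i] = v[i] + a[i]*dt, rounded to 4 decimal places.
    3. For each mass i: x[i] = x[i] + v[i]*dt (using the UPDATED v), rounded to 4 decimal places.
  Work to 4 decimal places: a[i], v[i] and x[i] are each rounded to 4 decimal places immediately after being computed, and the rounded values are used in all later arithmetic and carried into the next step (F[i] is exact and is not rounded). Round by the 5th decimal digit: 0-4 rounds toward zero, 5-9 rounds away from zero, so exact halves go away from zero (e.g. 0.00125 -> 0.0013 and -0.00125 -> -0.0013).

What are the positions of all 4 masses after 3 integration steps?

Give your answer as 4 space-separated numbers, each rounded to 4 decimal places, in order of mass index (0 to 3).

Step 0: x=[4.0000 5.0000 7.0000 11.0000] v=[0.0000 0.0000 0.0000 0.0000]
Step 1: x=[3.8400 5.0800 7.1600 10.9200] v=[-0.8000 0.4000 0.8000 -0.4000]
Step 2: x=[3.5392 5.2272 7.4544 10.7792] v=[-1.5040 0.7360 1.4720 -0.7040]
Step 3: x=[3.1334 5.4175 7.8366 10.6124] v=[-2.0288 0.9517 1.9110 -0.8339]

Answer: 3.1334 5.4175 7.8366 10.6124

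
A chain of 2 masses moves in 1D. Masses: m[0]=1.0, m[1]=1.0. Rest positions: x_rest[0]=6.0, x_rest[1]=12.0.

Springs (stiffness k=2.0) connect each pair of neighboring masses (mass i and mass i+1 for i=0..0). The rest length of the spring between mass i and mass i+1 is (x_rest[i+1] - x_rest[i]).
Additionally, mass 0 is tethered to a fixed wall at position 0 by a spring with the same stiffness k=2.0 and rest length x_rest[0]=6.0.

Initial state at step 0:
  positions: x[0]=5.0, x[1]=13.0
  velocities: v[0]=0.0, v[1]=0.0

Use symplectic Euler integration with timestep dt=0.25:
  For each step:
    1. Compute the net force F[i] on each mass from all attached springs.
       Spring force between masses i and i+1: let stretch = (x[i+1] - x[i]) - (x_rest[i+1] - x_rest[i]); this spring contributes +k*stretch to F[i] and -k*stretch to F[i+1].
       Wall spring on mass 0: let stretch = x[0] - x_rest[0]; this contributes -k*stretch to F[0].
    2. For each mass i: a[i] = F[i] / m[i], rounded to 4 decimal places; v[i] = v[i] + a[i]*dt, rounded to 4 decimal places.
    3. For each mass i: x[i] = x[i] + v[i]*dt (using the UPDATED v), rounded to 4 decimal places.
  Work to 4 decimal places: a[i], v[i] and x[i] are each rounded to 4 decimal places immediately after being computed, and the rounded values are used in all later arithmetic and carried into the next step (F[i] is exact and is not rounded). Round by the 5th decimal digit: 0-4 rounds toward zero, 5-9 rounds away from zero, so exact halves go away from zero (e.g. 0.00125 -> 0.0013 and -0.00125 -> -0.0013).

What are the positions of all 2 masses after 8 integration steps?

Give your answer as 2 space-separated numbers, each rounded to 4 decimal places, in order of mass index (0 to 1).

Step 0: x=[5.0000 13.0000] v=[0.0000 0.0000]
Step 1: x=[5.3750 12.7500] v=[1.5000 -1.0000]
Step 2: x=[6.0000 12.3281] v=[2.5000 -1.6875]
Step 3: x=[6.6660 11.8652] v=[2.6641 -1.8516]
Step 4: x=[7.1487 11.5024] v=[1.9307 -1.4512]
Step 5: x=[7.2820 11.3454] v=[0.5332 -0.6281]
Step 6: x=[7.0130 11.4305] v=[-1.0761 0.3402]
Step 7: x=[6.4195 11.7134] v=[-2.3739 1.1315]
Step 8: x=[5.6853 12.0846] v=[-2.9367 1.4846]

Answer: 5.6853 12.0846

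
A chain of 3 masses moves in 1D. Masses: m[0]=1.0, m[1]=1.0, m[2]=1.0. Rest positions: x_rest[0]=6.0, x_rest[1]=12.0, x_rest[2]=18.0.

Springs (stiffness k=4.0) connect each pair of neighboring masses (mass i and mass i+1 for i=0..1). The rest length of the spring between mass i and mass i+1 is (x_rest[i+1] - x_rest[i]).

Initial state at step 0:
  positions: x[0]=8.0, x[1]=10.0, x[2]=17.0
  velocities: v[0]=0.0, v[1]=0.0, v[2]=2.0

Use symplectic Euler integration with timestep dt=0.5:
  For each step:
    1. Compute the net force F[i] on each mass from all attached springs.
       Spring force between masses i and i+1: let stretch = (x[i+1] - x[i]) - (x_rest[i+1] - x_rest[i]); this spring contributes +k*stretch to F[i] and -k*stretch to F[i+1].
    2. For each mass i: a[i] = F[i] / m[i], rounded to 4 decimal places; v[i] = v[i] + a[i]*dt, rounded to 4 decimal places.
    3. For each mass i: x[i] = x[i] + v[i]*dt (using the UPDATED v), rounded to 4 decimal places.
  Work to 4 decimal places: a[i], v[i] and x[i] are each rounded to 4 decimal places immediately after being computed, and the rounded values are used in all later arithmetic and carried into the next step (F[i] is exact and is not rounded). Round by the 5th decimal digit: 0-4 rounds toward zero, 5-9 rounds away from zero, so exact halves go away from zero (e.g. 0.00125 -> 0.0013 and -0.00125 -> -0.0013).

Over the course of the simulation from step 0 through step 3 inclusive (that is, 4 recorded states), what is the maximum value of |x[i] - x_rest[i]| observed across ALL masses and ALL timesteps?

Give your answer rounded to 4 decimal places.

Step 0: x=[8.0000 10.0000 17.0000] v=[0.0000 0.0000 2.0000]
Step 1: x=[4.0000 15.0000 17.0000] v=[-8.0000 10.0000 0.0000]
Step 2: x=[5.0000 11.0000 21.0000] v=[2.0000 -8.0000 8.0000]
Step 3: x=[6.0000 11.0000 21.0000] v=[2.0000 0.0000 0.0000]
Max displacement = 3.0000

Answer: 3.0000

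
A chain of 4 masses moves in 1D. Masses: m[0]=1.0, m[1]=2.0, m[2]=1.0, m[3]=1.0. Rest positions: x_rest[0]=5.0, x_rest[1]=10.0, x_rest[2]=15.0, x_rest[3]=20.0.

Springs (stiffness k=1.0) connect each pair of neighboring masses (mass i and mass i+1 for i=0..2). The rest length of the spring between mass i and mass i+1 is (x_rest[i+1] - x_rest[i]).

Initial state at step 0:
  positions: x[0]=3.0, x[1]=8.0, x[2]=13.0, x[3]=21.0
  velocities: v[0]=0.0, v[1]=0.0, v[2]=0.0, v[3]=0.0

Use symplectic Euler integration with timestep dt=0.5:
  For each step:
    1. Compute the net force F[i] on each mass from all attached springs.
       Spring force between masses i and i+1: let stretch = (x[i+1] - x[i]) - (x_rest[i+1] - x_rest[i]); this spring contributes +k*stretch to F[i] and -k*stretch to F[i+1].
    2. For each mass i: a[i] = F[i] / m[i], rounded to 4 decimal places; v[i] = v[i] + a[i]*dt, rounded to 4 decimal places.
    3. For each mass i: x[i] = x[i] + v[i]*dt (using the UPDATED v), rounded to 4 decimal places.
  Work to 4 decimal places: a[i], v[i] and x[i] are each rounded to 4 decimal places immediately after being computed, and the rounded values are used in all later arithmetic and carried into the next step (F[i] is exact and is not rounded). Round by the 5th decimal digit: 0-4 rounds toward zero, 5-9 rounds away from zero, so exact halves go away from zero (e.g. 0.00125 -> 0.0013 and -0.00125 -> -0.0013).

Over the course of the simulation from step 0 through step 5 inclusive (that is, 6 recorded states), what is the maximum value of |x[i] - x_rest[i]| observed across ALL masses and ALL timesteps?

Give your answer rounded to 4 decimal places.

Step 0: x=[3.0000 8.0000 13.0000 21.0000] v=[0.0000 0.0000 0.0000 0.0000]
Step 1: x=[3.0000 8.0000 13.7500 20.2500] v=[0.0000 0.0000 1.5000 -1.5000]
Step 2: x=[3.0000 8.0938 14.6875 19.1250] v=[0.0000 0.1875 1.8750 -2.2500]
Step 3: x=[3.0235 8.3751 15.0860 18.1406] v=[0.0469 0.5625 0.7969 -1.9688]
Step 4: x=[3.1349 8.8263 14.5704 17.6426] v=[0.2227 0.9024 -1.0313 -0.9961]
Step 5: x=[3.4191 9.2841 13.3868 17.6265] v=[0.5684 0.9156 -2.3673 -0.0322]
Max displacement = 2.3735

Answer: 2.3735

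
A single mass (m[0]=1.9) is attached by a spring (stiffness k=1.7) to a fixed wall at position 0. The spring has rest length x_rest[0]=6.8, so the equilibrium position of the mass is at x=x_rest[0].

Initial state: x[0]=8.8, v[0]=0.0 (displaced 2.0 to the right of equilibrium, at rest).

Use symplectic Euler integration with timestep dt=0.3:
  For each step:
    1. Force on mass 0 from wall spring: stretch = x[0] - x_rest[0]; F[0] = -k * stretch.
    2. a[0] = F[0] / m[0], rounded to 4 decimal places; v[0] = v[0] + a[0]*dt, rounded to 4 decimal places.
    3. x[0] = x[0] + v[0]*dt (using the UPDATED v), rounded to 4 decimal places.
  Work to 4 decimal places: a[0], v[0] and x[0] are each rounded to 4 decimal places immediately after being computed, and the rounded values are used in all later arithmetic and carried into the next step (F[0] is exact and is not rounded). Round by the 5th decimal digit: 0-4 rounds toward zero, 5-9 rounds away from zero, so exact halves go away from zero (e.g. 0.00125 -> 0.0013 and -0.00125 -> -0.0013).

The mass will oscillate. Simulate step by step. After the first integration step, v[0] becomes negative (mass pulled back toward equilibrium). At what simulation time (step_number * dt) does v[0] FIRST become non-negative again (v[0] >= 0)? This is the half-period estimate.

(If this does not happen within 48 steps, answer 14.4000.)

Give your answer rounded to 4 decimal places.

Answer: 3.6000

Derivation:
Step 0: x=[8.8000] v=[0.0000]
Step 1: x=[8.6389] v=[-0.5369]
Step 2: x=[8.3298] v=[-1.0305]
Step 3: x=[7.8975] v=[-1.4411]
Step 4: x=[7.3768] v=[-1.7357]
Step 5: x=[6.8097] v=[-1.8905]
Step 6: x=[6.2418] v=[-1.8931]
Step 7: x=[5.7188] v=[-1.7433]
Step 8: x=[5.2829] v=[-1.4531]
Step 9: x=[4.9691] v=[-1.0459]
Step 10: x=[4.8028] v=[-0.5544]
Step 11: x=[4.7973] v=[-0.0183]
Step 12: x=[4.9531] v=[0.5193]
First v>=0 after going negative at step 12, time=3.6000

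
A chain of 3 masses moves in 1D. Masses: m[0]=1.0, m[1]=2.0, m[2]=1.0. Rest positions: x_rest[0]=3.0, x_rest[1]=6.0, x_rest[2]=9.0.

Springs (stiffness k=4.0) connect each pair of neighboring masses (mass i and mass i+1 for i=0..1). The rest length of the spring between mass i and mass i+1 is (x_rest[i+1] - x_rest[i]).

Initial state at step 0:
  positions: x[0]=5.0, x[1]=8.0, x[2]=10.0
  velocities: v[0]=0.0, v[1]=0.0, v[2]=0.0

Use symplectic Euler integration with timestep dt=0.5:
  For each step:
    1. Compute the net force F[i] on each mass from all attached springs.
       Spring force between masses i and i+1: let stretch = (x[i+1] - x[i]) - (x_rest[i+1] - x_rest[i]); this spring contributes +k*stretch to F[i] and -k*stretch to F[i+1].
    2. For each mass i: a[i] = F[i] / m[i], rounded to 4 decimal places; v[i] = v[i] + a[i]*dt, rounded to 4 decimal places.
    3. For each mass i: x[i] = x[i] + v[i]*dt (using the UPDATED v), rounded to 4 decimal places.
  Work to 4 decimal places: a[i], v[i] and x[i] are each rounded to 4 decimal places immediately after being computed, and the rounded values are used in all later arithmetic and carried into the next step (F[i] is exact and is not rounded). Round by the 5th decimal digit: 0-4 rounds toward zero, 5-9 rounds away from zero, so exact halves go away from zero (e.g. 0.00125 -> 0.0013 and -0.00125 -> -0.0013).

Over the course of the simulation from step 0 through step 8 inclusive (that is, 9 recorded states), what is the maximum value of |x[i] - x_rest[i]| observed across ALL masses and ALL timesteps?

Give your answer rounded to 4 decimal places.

Step 0: x=[5.0000 8.0000 10.0000] v=[0.0000 0.0000 0.0000]
Step 1: x=[5.0000 7.5000 11.0000] v=[0.0000 -1.0000 2.0000]
Step 2: x=[4.5000 7.5000 11.5000] v=[-1.0000 0.0000 1.0000]
Step 3: x=[4.0000 8.0000 11.0000] v=[-1.0000 1.0000 -1.0000]
Step 4: x=[4.5000 8.0000 10.5000] v=[1.0000 0.0000 -1.0000]
Step 5: x=[5.5000 7.5000 10.5000] v=[2.0000 -1.0000 0.0000]
Step 6: x=[5.5000 7.5000 10.5000] v=[0.0000 0.0000 0.0000]
Step 7: x=[4.5000 8.0000 10.5000] v=[-2.0000 1.0000 0.0000]
Step 8: x=[4.0000 8.0000 11.0000] v=[-1.0000 0.0000 1.0000]
Max displacement = 2.5000

Answer: 2.5000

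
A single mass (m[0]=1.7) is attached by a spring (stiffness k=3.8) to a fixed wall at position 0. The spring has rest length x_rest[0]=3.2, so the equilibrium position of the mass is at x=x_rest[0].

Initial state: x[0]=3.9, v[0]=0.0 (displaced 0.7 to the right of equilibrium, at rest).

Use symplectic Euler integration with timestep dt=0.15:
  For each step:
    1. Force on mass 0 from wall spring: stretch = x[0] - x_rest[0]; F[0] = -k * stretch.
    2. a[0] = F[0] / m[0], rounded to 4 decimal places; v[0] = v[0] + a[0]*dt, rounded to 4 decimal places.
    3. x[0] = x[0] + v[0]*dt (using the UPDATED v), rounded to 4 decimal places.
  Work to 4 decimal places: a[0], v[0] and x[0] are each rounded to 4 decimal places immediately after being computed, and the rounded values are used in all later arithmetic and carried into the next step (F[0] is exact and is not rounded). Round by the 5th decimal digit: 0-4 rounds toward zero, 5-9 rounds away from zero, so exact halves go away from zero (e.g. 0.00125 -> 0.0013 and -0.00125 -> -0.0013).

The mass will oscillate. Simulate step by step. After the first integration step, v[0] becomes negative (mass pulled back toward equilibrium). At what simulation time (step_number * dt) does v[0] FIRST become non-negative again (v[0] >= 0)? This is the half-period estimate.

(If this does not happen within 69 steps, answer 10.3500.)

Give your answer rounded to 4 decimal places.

Step 0: x=[3.9000] v=[0.0000]
Step 1: x=[3.8648] v=[-0.2347]
Step 2: x=[3.7962] v=[-0.4576]
Step 3: x=[3.6976] v=[-0.6575]
Step 4: x=[3.5740] v=[-0.8243]
Step 5: x=[3.4315] v=[-0.9497]
Step 6: x=[3.2774] v=[-1.0273]
Step 7: x=[3.1194] v=[-1.0533]
Step 8: x=[2.9655] v=[-1.0263]
Step 9: x=[2.8233] v=[-0.9477]
Step 10: x=[2.7001] v=[-0.8214]
Step 11: x=[2.6020] v=[-0.6538]
Step 12: x=[2.5340] v=[-0.4533]
Step 13: x=[2.4995] v=[-0.2300]
Step 14: x=[2.5002] v=[0.0049]
First v>=0 after going negative at step 14, time=2.1000

Answer: 2.1000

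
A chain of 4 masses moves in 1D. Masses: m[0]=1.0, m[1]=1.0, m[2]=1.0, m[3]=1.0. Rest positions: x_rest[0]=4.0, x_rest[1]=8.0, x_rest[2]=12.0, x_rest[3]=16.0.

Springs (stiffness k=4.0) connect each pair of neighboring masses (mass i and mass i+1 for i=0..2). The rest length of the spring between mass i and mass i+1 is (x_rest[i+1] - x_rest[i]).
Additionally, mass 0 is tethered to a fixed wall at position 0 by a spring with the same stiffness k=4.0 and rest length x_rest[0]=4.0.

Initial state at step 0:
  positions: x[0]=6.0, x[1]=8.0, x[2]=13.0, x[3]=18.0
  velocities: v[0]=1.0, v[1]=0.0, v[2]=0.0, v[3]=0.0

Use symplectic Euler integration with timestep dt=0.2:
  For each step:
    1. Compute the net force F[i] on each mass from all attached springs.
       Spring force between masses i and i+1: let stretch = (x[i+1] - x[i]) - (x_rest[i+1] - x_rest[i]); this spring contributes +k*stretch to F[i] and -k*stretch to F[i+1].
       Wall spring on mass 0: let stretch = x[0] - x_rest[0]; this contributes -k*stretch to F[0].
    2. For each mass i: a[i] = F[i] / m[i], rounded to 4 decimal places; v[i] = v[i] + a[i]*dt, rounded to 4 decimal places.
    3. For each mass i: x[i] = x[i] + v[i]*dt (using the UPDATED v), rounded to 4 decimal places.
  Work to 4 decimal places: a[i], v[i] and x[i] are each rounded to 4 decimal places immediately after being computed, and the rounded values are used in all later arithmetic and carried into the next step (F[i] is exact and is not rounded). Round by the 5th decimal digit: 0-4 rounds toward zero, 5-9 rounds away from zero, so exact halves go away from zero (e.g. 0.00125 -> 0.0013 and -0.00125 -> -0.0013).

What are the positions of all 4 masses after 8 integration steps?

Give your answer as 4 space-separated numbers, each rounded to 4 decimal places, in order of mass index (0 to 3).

Answer: 5.1486 7.6759 12.8592 16.8653

Derivation:
Step 0: x=[6.0000 8.0000 13.0000 18.0000] v=[1.0000 0.0000 0.0000 0.0000]
Step 1: x=[5.5600 8.4800 13.0000 17.8400] v=[-2.2000 2.4000 0.0000 -0.8000]
Step 2: x=[4.6976 9.2160 13.0512 17.5456] v=[-4.3120 3.6800 0.2560 -1.4720]
Step 3: x=[3.8065 9.8427 13.2079 17.1721] v=[-4.4554 3.1334 0.7834 -1.8675]
Step 4: x=[3.2722 10.0420 13.4604 16.8043] v=[-2.6716 0.9966 1.2626 -1.8389]
Step 5: x=[3.2975 9.7051 13.7010 16.5415] v=[0.1265 -1.6845 1.2030 -1.3140]
Step 6: x=[3.8204 8.9823 13.7567 16.4642] v=[2.6146 -3.6139 0.2787 -0.3864]
Step 7: x=[4.5580 8.1975 13.4817 16.5937] v=[3.6878 -3.9239 -1.3748 0.6476]
Step 8: x=[5.1486 7.6759 12.8592 16.8653] v=[2.9530 -2.6081 -3.1126 1.3580]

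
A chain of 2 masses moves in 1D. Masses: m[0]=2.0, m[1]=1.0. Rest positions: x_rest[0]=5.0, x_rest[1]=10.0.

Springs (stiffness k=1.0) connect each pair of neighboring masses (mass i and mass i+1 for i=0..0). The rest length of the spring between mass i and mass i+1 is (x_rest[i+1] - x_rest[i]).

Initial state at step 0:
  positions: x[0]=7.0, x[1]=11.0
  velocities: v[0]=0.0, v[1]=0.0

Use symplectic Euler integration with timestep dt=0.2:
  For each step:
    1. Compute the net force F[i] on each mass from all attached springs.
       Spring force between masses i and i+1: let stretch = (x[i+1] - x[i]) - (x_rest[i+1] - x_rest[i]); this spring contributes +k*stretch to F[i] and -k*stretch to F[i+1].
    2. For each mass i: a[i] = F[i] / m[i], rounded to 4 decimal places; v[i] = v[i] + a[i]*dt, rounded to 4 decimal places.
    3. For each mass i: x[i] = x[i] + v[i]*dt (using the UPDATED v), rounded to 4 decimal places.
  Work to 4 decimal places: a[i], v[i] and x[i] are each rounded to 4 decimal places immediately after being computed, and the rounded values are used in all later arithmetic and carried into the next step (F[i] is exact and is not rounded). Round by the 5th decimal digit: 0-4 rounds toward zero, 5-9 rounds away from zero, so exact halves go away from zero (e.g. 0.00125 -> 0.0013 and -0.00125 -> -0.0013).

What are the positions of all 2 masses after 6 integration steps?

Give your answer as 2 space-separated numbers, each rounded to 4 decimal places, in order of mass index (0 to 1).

Step 0: x=[7.0000 11.0000] v=[0.0000 0.0000]
Step 1: x=[6.9800 11.0400] v=[-0.1000 0.2000]
Step 2: x=[6.9412 11.1176] v=[-0.1940 0.3880]
Step 3: x=[6.8859 11.2281] v=[-0.2764 0.5527]
Step 4: x=[6.8175 11.3650] v=[-0.3422 0.6843]
Step 5: x=[6.7400 11.5200] v=[-0.3875 0.7748]
Step 6: x=[6.6581 11.6838] v=[-0.4095 0.8188]

Answer: 6.6581 11.6838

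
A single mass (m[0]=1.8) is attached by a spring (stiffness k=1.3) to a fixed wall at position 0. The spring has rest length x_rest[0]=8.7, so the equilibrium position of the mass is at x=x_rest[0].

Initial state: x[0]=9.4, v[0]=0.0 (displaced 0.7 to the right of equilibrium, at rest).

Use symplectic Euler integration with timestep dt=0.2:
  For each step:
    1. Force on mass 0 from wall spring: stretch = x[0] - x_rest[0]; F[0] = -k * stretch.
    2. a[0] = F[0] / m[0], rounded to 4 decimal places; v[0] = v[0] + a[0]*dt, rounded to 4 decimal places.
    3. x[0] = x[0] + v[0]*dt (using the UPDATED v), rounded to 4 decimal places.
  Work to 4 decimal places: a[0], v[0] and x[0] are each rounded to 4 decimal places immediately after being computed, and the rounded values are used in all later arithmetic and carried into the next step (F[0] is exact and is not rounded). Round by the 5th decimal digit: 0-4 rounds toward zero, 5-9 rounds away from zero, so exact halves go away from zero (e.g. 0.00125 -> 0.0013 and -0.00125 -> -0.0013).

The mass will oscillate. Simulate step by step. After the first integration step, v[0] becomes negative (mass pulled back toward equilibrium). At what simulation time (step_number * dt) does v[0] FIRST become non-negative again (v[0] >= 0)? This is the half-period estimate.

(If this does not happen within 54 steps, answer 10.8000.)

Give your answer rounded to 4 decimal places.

Answer: 3.8000

Derivation:
Step 0: x=[9.4000] v=[0.0000]
Step 1: x=[9.3798] v=[-0.1011]
Step 2: x=[9.3399] v=[-0.1993]
Step 3: x=[9.2816] v=[-0.2917]
Step 4: x=[9.2065] v=[-0.3757]
Step 5: x=[9.1167] v=[-0.4489]
Step 6: x=[9.0149] v=[-0.5091]
Step 7: x=[8.9040] v=[-0.5546]
Step 8: x=[8.7872] v=[-0.5841]
Step 9: x=[8.6679] v=[-0.5967]
Step 10: x=[8.5495] v=[-0.5921]
Step 11: x=[8.4354] v=[-0.5704]
Step 12: x=[8.3290] v=[-0.5322]
Step 13: x=[8.2333] v=[-0.4786]
Step 14: x=[8.1511] v=[-0.4112]
Step 15: x=[8.0847] v=[-0.3319]
Step 16: x=[8.0361] v=[-0.2430]
Step 17: x=[8.0067] v=[-0.1471]
Step 18: x=[7.9973] v=[-0.0470]
Step 19: x=[8.0082] v=[0.0545]
First v>=0 after going negative at step 19, time=3.8000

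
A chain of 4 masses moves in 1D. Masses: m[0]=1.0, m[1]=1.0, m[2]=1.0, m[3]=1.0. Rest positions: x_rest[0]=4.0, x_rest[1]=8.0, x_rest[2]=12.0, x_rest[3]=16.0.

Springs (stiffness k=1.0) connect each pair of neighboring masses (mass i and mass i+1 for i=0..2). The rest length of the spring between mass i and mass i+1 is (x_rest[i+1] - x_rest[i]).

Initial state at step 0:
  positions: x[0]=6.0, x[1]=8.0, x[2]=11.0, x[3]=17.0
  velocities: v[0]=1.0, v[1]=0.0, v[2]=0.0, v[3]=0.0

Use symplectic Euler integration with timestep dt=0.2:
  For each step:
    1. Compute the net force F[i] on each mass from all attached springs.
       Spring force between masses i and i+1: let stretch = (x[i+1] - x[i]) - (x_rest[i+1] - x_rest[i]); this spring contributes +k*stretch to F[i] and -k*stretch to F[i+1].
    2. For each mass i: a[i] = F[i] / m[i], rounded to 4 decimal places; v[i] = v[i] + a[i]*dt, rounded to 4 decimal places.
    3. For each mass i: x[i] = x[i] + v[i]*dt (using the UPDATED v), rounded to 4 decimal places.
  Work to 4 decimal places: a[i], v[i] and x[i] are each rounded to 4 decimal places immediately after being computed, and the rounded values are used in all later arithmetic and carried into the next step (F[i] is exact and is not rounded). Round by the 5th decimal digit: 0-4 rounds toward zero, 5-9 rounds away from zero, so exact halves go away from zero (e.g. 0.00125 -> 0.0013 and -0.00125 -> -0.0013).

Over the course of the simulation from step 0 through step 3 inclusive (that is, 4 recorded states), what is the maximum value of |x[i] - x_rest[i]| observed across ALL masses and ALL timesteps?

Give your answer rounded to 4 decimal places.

Step 0: x=[6.0000 8.0000 11.0000 17.0000] v=[1.0000 0.0000 0.0000 0.0000]
Step 1: x=[6.1200 8.0400 11.1200 16.9200] v=[0.6000 0.2000 0.6000 -0.4000]
Step 2: x=[6.1568 8.1264 11.3488 16.7680] v=[0.1840 0.4320 1.1440 -0.7600]
Step 3: x=[6.1124 8.2629 11.6655 16.5592] v=[-0.2221 0.6826 1.5834 -1.0438]
Max displacement = 2.1568

Answer: 2.1568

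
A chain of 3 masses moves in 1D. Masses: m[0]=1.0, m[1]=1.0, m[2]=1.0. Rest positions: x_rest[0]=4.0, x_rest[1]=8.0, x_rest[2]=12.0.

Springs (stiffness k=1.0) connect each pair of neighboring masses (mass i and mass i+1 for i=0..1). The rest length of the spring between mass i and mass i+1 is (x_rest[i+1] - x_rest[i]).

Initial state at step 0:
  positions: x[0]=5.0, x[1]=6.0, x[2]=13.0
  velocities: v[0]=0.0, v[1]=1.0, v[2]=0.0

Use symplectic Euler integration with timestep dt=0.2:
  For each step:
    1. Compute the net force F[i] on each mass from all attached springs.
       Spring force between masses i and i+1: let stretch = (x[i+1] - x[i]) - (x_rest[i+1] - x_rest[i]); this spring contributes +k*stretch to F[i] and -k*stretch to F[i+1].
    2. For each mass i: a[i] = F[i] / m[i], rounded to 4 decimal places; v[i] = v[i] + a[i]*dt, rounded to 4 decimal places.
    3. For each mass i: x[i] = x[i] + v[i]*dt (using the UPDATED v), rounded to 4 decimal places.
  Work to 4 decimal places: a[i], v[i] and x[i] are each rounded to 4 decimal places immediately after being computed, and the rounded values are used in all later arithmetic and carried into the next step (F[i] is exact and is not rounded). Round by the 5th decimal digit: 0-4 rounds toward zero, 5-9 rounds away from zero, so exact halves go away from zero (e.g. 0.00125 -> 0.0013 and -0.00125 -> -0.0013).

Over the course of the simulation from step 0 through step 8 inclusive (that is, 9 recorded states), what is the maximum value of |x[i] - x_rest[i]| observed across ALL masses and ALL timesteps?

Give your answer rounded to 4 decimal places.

Step 0: x=[5.0000 6.0000 13.0000] v=[0.0000 1.0000 0.0000]
Step 1: x=[4.8800 6.4400 12.8800] v=[-0.6000 2.2000 -0.6000]
Step 2: x=[4.6624 7.0752 12.6624] v=[-1.0880 3.1760 -1.0880]
Step 3: x=[4.3813 7.8374 12.3813] v=[-1.4054 3.8109 -1.4054]
Step 4: x=[4.0785 8.6431 12.0785] v=[-1.5142 4.0285 -1.5142]
Step 5: x=[3.7982 9.4036 11.7982] v=[-1.4013 3.8027 -1.4013]
Step 6: x=[3.5822 10.0357 11.5822] v=[-1.0802 3.1605 -1.0802]
Step 7: x=[3.4643 10.4715 11.4643] v=[-0.5895 2.1791 -0.5895]
Step 8: x=[3.4667 10.6667 11.4667] v=[0.0119 0.9762 0.0119]
Max displacement = 2.6667

Answer: 2.6667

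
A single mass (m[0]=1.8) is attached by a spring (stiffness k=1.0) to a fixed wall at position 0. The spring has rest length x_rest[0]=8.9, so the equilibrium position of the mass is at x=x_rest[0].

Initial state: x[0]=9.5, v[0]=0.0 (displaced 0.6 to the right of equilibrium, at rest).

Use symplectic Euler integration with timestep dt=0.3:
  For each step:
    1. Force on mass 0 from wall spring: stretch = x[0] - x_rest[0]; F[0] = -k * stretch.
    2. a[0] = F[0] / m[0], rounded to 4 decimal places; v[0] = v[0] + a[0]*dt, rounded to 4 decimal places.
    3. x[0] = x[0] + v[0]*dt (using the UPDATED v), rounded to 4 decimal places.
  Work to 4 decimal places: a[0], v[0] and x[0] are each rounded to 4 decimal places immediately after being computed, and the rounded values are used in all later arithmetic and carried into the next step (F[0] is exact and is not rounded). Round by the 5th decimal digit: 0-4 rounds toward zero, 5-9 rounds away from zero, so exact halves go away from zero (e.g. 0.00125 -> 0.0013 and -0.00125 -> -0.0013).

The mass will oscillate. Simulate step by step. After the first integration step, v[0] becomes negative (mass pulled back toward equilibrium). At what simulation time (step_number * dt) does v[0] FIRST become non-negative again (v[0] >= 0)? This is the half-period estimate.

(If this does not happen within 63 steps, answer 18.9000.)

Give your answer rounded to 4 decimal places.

Step 0: x=[9.5000] v=[0.0000]
Step 1: x=[9.4700] v=[-0.1000]
Step 2: x=[9.4115] v=[-0.1950]
Step 3: x=[9.3274] v=[-0.2803]
Step 4: x=[9.2220] v=[-0.3515]
Step 5: x=[9.1004] v=[-0.4052]
Step 6: x=[8.9688] v=[-0.4386]
Step 7: x=[8.8338] v=[-0.4501]
Step 8: x=[8.7021] v=[-0.4391]
Step 9: x=[8.5803] v=[-0.4061]
Step 10: x=[8.4745] v=[-0.3528]
Step 11: x=[8.3899] v=[-0.2819]
Step 12: x=[8.3308] v=[-0.1969]
Step 13: x=[8.3002] v=[-0.1020]
Step 14: x=[8.2996] v=[-0.0020]
Step 15: x=[8.3290] v=[0.0981]
First v>=0 after going negative at step 15, time=4.5000

Answer: 4.5000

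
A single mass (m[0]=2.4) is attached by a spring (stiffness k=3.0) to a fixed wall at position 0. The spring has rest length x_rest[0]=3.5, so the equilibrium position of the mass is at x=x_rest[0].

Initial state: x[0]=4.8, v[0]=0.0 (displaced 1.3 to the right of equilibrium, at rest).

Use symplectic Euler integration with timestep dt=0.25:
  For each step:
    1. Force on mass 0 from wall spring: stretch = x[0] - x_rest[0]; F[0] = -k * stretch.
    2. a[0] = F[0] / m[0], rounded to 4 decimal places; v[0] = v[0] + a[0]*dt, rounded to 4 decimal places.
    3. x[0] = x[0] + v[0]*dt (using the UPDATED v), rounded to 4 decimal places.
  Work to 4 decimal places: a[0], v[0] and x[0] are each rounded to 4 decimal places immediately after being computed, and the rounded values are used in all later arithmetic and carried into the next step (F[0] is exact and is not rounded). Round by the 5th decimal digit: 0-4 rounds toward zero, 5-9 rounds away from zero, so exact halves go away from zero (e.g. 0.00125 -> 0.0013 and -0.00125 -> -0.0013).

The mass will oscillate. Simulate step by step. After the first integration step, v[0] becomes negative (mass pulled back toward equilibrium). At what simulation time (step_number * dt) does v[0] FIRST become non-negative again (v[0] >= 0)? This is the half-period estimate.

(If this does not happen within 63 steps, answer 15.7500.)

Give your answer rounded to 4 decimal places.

Answer: 3.0000

Derivation:
Step 0: x=[4.8000] v=[0.0000]
Step 1: x=[4.6984] v=[-0.4063]
Step 2: x=[4.5032] v=[-0.7808]
Step 3: x=[4.2296] v=[-1.0943]
Step 4: x=[3.8990] v=[-1.3223]
Step 5: x=[3.5373] v=[-1.4470]
Step 6: x=[3.1726] v=[-1.4587]
Step 7: x=[2.8335] v=[-1.3564]
Step 8: x=[2.5465] v=[-1.1481]
Step 9: x=[2.3340] v=[-0.8501]
Step 10: x=[2.2126] v=[-0.4857]
Step 11: x=[2.1918] v=[-0.0834]
Step 12: x=[2.2732] v=[0.3254]
First v>=0 after going negative at step 12, time=3.0000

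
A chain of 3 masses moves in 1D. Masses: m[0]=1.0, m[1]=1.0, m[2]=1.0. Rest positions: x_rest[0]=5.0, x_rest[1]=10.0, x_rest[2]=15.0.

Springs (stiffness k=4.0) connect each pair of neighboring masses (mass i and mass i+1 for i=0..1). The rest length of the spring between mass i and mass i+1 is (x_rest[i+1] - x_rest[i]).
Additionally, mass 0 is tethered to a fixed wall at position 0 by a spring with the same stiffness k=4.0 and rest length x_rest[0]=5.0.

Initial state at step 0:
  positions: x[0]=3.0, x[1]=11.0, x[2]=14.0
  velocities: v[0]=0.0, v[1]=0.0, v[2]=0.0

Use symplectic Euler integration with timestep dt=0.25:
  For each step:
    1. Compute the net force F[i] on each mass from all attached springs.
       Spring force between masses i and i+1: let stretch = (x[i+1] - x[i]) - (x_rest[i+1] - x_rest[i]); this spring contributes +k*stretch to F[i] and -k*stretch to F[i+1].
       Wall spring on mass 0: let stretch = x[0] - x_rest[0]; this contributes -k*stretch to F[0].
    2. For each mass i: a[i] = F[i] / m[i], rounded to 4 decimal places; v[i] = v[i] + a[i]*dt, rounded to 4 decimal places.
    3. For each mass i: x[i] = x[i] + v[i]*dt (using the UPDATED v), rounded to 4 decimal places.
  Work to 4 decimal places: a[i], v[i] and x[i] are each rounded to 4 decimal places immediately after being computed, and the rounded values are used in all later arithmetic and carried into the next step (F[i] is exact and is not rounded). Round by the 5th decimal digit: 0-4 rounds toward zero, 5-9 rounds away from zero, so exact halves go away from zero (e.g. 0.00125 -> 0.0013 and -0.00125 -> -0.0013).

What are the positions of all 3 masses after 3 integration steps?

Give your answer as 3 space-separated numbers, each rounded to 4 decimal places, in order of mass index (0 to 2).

Answer: 6.5469 7.9375 15.1875

Derivation:
Step 0: x=[3.0000 11.0000 14.0000] v=[0.0000 0.0000 0.0000]
Step 1: x=[4.2500 9.7500 14.5000] v=[5.0000 -5.0000 2.0000]
Step 2: x=[5.8125 8.3125 15.0625] v=[6.2500 -5.7500 2.2500]
Step 3: x=[6.5469 7.9375 15.1875] v=[2.9375 -1.5000 0.5000]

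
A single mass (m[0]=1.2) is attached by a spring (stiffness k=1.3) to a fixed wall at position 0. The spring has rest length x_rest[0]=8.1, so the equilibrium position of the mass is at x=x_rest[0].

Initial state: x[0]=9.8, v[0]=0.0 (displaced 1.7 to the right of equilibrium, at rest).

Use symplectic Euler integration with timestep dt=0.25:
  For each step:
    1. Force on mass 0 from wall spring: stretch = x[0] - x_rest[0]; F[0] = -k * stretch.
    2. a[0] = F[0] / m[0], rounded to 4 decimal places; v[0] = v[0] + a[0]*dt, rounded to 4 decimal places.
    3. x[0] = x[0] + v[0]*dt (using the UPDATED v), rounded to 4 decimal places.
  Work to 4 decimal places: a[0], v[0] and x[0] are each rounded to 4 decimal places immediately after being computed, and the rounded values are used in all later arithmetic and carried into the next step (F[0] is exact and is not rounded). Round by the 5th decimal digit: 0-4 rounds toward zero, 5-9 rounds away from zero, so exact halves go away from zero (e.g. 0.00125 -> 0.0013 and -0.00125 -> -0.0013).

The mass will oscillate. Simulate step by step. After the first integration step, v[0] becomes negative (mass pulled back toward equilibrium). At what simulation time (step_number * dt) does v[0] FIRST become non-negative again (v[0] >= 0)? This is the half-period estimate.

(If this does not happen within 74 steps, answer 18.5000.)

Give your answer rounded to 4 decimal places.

Answer: 3.2500

Derivation:
Step 0: x=[9.8000] v=[0.0000]
Step 1: x=[9.6849] v=[-0.4604]
Step 2: x=[9.4625] v=[-0.8897]
Step 3: x=[9.1478] v=[-1.2587]
Step 4: x=[8.7622] v=[-1.5425]
Step 5: x=[8.3317] v=[-1.7219]
Step 6: x=[7.8855] v=[-1.7847]
Step 7: x=[7.4539] v=[-1.7266]
Step 8: x=[7.0660] v=[-1.5516]
Step 9: x=[6.7481] v=[-1.2716]
Step 10: x=[6.5217] v=[-0.9055]
Step 11: x=[6.4022] v=[-0.4781]
Step 12: x=[6.3976] v=[-0.0183]
Step 13: x=[6.5083] v=[0.4428]
First v>=0 after going negative at step 13, time=3.2500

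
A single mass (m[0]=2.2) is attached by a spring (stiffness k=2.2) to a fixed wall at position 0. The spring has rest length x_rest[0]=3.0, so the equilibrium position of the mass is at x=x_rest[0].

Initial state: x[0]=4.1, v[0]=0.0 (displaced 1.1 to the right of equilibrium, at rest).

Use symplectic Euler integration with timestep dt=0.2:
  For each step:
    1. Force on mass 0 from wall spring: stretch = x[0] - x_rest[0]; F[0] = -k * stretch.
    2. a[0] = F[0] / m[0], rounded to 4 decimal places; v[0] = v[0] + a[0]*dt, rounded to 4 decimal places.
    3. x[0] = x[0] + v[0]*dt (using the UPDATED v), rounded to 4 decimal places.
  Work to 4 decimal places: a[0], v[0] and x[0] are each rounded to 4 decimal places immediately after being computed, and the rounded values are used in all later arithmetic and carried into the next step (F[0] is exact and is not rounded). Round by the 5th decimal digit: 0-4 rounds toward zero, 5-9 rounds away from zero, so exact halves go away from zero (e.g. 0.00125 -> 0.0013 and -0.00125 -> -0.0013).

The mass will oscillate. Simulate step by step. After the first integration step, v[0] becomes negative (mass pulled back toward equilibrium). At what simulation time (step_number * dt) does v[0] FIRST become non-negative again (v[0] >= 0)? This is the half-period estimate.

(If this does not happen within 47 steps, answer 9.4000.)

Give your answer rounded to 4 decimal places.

Answer: 3.2000

Derivation:
Step 0: x=[4.1000] v=[0.0000]
Step 1: x=[4.0560] v=[-0.2200]
Step 2: x=[3.9698] v=[-0.4312]
Step 3: x=[3.8448] v=[-0.6252]
Step 4: x=[3.6860] v=[-0.7942]
Step 5: x=[3.4997] v=[-0.9314]
Step 6: x=[3.2934] v=[-1.0313]
Step 7: x=[3.0754] v=[-1.0900]
Step 8: x=[2.8544] v=[-1.1051]
Step 9: x=[2.6392] v=[-1.0760]
Step 10: x=[2.4384] v=[-1.0038]
Step 11: x=[2.2601] v=[-0.8915]
Step 12: x=[2.1114] v=[-0.7435]
Step 13: x=[1.9982] v=[-0.5658]
Step 14: x=[1.9251] v=[-0.3654]
Step 15: x=[1.8950] v=[-0.1504]
Step 16: x=[1.9091] v=[0.0706]
First v>=0 after going negative at step 16, time=3.2000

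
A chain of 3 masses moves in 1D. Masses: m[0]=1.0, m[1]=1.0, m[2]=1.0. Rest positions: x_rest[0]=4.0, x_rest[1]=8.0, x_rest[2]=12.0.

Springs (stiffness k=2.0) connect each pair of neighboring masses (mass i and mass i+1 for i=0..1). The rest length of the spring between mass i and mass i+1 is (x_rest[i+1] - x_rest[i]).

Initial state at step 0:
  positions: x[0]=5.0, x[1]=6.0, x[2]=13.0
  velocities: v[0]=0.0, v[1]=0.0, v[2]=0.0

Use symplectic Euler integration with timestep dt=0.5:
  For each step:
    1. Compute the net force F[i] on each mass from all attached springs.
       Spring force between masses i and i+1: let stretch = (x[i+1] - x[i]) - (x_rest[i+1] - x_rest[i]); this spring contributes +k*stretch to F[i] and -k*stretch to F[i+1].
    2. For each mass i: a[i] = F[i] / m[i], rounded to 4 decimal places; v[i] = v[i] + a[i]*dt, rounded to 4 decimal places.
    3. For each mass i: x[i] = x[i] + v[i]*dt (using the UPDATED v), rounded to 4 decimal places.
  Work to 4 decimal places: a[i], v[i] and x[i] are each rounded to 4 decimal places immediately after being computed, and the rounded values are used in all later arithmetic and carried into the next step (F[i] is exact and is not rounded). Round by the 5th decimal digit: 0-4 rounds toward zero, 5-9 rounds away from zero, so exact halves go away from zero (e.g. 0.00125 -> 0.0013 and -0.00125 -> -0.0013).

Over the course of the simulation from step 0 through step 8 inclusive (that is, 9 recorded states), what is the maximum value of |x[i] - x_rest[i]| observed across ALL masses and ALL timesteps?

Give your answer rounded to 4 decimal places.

Step 0: x=[5.0000 6.0000 13.0000] v=[0.0000 0.0000 0.0000]
Step 1: x=[3.5000 9.0000 11.5000] v=[-3.0000 6.0000 -3.0000]
Step 2: x=[2.7500 10.5000 10.7500] v=[-1.5000 3.0000 -1.5000]
Step 3: x=[3.8750 8.2500 11.8750] v=[2.2500 -4.5000 2.2500]
Step 4: x=[5.1875 5.6250 13.1875] v=[2.6250 -5.2500 2.6250]
Step 5: x=[4.7188 6.5625 12.7188] v=[-0.9375 1.8750 -0.9375]
Step 6: x=[3.1719 9.6563 11.1719] v=[-3.0938 6.1876 -3.0938]
Step 7: x=[2.8672 10.2657 10.8672] v=[-0.6094 1.2188 -0.6094]
Step 8: x=[4.2618 7.4766 12.2618] v=[2.7891 -5.5782 2.7891]
Max displacement = 2.5000

Answer: 2.5000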